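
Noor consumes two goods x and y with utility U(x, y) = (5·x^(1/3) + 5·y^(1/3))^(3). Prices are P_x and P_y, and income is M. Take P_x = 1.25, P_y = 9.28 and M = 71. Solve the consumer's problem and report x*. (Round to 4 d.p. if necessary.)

x* = 41.5505

From the CES first-order condition, (y/x)^(2/3) = P_x/P_y.
Hence y/x = (P_x/P_y)^(1/(2/3)), i.e. raised to the 1.5 power.
With the ratio pinned down, the budget gives x* = M/(P_x + P_y·(y/x)) and y* = (y/x)·x*.
Numerically y/x = 0.049436, so x* = 71/(1.25 + 9.28·0.049436) = 41.5505.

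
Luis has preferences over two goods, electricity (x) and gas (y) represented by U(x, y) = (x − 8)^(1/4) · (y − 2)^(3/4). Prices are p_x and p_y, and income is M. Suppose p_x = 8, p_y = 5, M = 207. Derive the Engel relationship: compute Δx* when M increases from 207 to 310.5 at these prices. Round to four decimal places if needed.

Δx* = 3.2344

MRS = (1/3)·(y−2)/(x−8). Tangency with p_x/p_y gives y−2 = 3·(p_x/p_y)·(x−8).
After buying the subsistence bundle (8, 2), a share 0.25 of the remaining income goes to x: x* = 8 + 0.25·(M − 8p_x − 2p_y)/p_x.
Discretionary income = 207 − 8·8 − 2·5 = 133; x* = 8 + 0.25·133/8 = 12.1562.
At M' = 310.5: x* = 15.3906. Change: 15.3906 − 12.1562 = 3.2344.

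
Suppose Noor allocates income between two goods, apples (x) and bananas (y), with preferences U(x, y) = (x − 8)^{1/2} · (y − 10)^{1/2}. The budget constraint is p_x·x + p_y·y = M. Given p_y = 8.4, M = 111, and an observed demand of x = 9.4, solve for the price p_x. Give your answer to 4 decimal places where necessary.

p_x = 2.5

This is Cobb-Douglas in (x−8, y−10): tangency gives 0.5·p_y·(y−10) = 0.5·p_x·(x−8).
Substituting into the budget: x* = 8 + 0.5·(M − 8·p_x − 10·p_y)/p_x, and y* = 10 + 0.5·(…)/p_y.
Set x* = 9.4 in the demand function and solve for p_x: p_x = 2.5.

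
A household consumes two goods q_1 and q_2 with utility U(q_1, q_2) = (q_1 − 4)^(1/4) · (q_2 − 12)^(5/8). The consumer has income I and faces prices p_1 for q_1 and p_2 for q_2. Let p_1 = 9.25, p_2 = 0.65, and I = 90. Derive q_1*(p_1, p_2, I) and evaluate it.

q_1* = 5.3961

Let q_1' = q_1−4, q_2' = q_2−12. MRS = (2/5)·q_2'/q_1' = p_1/p_2.
Substituting into the budget: q_1* = 4 + 2/7·(I − 4·p_1 − 12·p_2)/p_1, and q_2* = 12 + 5/7·(…)/p_2.
Discretionary income = 90 − 4·9.25 − 12·0.65 = 45.2; q_1* = 4 + 2/7·45.2/9.25 = 5.3961.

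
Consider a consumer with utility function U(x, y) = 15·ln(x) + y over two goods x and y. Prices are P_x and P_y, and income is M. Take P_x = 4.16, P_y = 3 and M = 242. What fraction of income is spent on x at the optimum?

Set MRS = P_x/P_y: (15/x)/1 = P_x/P_y.
So x*(P_x,P_y) = 15·P_y/P_x, independent of income; and y* = (M − 15·P_y)/P_y.
At the given prices: x* = 15·3/4.16 = 10.8173, and y* = 65.6667.
Expenditure on x: 4.16·10.8173 = 45; share = 0.186.

share on x = 0.186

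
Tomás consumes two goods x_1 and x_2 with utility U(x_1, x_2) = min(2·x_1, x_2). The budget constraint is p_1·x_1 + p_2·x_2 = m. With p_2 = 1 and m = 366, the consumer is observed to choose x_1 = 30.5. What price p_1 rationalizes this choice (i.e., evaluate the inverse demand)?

With perfect complements, no substitution: consume in ratio x_1:x_2 = 1:2.
Budget: p_1·x_1 + p_2·2·x_1 = m, so (p_1 + 2·p_2)·x_1 = m.
Demand: x_1*(p_1,p_2,m) = m/(p_1 + 2·p_2), x_2* = 2·m/(p_1 + 2·p_2).
Set x_1* = 30.5 in the demand function and solve for p_1: p_1 = 10.

p_1 = 10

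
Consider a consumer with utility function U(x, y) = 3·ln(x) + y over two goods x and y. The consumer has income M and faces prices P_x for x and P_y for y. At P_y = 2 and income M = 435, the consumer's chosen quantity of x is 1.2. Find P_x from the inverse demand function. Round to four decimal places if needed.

P_x = 5

MU_x = 3/x, MU_y = 1. Tangency: 3/x = P_x/P_y.
So x*(P_x,P_y) = 3·P_y/P_x, independent of income; and y* = (M − 3·P_y)/P_y.
Set x* = 1.2 in the demand function and solve for P_x: P_x = 5.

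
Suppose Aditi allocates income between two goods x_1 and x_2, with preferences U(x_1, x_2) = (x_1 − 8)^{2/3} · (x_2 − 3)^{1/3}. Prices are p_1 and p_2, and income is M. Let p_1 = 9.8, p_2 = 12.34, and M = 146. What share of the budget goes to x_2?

share on x_2 = 0.3234

Let x_1' = x_1−8, x_2' = x_2−3. MRS = 2·x_2'/x_1' = p_1/p_2.
After buying the subsistence bundle (8, 3), a share 2/3 of the remaining income goes to x_1: x_1* = 8 + 2/3·(M − 8p_1 − 3p_2)/p_1.
Discretionary income = 146 − 8·9.8 − 3·12.34 = 30.58; x_1* = 8 + 2/3·30.58/9.8 = 10.0803; x_2* = 3 + 1/3·30.58/12.34 = 3.826.
Expenditure on x_2: 12.34·3.826 = 47.2133; share = 0.3234.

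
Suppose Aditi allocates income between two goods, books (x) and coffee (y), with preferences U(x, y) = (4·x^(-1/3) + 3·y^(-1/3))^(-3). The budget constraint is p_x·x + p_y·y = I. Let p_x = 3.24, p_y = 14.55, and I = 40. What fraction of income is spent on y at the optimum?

share on y = 0.5399

MU_x ∝ 4·x^(-4/3), MU_y ∝ 3·y^(-4/3), so MRS = (4/3)·(y/x)^(4/3) = p_x/p_y.
Hence y/x = ((3/4)·p_x/p_y)^(1/(4/3)), i.e. raised to the 0.75 power.
Substitute y = (y/x)·x into the budget: x* = I/(p_x + p_y·(y/x)).
Numerically y/x = 0.261251, so x* = 40/(3.24 + 14.55·0.261251) = 5.6809 and y* = 0.261251·5.6809 = 1.4841.
Expenditure on y: 14.55·1.4841 = 21.594; share = 0.5399.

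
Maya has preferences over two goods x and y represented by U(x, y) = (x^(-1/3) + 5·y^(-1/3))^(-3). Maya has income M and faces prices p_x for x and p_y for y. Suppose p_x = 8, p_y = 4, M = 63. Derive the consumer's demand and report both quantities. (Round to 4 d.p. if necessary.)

MU_x ∝ x^(-4/3), MU_y ∝ 5·y^(-4/3), so MRS = (1/5)·(y/x)^(4/3) = p_x/p_y.
Solve for the ratio: y/x = [5·p_x/p_y]^(0.75).
With the ratio pinned down, the budget gives x* = M/(p_x + p_y·(y/x)) and y* = (y/x)·x*.
Numerically y/x = 5.623413, so x* = 63/(8 + 4·5.623413) = 2.066 and y* = 5.623413·2.066 = 11.618.

x* = 2.066, y* = 11.618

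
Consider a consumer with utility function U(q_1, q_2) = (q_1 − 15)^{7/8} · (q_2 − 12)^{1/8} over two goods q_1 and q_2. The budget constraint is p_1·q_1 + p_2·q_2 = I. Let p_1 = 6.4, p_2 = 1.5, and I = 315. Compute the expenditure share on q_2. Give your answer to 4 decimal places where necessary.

share on q_2 = 0.1369

MRS = 7·(q_2−12)/(q_1−15). Tangency with p_1/p_2 gives q_2−12 = (1/7)·(p_1/p_2)·(q_1−15).
Substituting into the budget: q_1* = 15 + 0.875·(I − 15·p_1 − 12·p_2)/p_1, and q_2* = 12 + 0.125·(…)/p_2.
Discretionary income = 315 − 15·6.4 − 12·1.5 = 201; q_1* = 15 + 0.875·201/6.4 = 42.4805; q_2* = 12 + 0.125·201/1.5 = 28.75.
Expenditure on q_2: 1.5·28.75 = 43.125; share = 0.1369.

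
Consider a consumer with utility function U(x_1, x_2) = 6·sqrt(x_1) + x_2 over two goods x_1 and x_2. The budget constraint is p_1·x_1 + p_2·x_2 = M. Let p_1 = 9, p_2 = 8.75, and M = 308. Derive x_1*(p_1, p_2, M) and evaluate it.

x_1* = 8.5069

MU_x_1 = 3/√x_1, MU_x_2 = 1. Tangency: 3/√x_1 = p_1/p_2.
Solve: √x_1 = 3·p_2/p_1, so x_1*(p_1,p_2) = (3·p_2/p_1)², and x_2* = (M − p_1·x_1*)/p_2.
Plugging in: x_1* = (3·8.75/9)² = 8.5069.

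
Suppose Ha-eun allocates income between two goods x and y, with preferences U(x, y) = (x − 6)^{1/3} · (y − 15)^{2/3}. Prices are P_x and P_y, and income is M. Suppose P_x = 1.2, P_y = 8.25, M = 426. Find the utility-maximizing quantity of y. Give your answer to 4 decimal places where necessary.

y* = 38.8424

MRS = (1/2)·(y−15)/(x−6). Tangency with P_x/P_y gives y−15 = 2·(P_x/P_y)·(x−6).
After buying the subsistence bundle (6, 15), a share 1/3 of the remaining income goes to x: x* = 6 + 1/3·(M − 6P_x − 15P_y)/P_x.
Discretionary income = 426 − 6·1.2 − 15·8.25 = 295.05; y* = 15 + 2/3·295.05/8.25 = 38.8424.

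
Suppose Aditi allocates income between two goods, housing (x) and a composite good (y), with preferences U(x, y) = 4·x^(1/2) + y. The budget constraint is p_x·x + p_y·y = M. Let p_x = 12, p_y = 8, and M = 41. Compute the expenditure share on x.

Utility is quasi-linear in y; the FOC for x is 2/√x = p_x/p_y.
Solve: √x = 2·p_y/p_x, so x*(p_x,p_y) = (2·p_y/p_x)², and y* = (M − p_x·x*)/p_y.
Plugging in: x* = (2·8/12)² = 1.7778, y* = 2.4583.
Expenditure on x: 12·1.7778 = 21.3333; share = 0.5203.

share on x = 0.5203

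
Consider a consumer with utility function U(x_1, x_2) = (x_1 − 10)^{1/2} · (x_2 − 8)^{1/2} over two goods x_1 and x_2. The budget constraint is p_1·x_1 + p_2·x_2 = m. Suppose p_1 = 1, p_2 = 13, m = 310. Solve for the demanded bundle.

MRS = (x_2−8)/(x_1−10). Tangency with p_1/p_2 gives x_2−8 = (p_1/p_2)·(x_1−10).
After buying the subsistence bundle (10, 8), a share 0.5 of the remaining income goes to x_1: x_1* = 10 + 0.5·(m − 10p_1 − 8p_2)/p_1.
Discretionary income = 310 − 10·1 − 8·13 = 196; x_1* = 10 + 0.5·196/1 = 108; x_2* = 8 + 0.5·196/13 = 15.5385.

x_1* = 108, x_2* = 15.5385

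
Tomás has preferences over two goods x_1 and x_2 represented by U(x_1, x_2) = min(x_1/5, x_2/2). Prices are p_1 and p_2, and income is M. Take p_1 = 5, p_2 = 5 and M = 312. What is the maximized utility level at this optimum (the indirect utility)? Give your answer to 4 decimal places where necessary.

With perfect complements, no substitution: consume in ratio x_1:x_2 = 5:2.
Budget: p_1·x_1 + p_2·(2/5)·x_1 = M, so (5·p_1 + 2·p_2)·x_1 = 5·M.
Demand: x_1*(p_1,p_2,M) = 5·M/(5·p_1 + 2·p_2), x_2* = 2·M/(5·p_1 + 2·p_2).
Here 5·5 + 2·5 = 35, giving x_1* = 44.5714 and x_2* = 17.8286.
Utility at the optimum: U(44.5714, 17.8286) = 8.9143.

V = 8.9143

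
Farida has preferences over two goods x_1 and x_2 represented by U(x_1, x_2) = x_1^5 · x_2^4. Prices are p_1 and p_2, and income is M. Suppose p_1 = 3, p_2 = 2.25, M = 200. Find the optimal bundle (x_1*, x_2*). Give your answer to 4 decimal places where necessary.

x_1* = 37.037, x_2* = 39.5062

Tangency: MRS = (5/4)·x_2/x_1 = p_1/p_2.
So 5·p_2·x_2 = 4·p_1·x_1; combined with the budget, a share 5/9 of income goes to x_1.
Demand: x_1*(p_1,p_2,M) = 5/9·M/p_1 and x_2* = 4/9·M/p_2.
At p_1=3, p_2=2.25, M=200: x_1* = 5/9·200/3 = 37.037, x_2* = 39.5062.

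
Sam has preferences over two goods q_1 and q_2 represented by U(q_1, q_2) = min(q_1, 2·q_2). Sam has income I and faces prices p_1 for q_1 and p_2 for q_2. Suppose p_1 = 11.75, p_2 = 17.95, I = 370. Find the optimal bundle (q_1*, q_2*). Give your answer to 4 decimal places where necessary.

With perfect complements, no substitution: consume in ratio q_1:q_2 = 2:1.
Budget: p_1·q_1 + p_2·(1/2)·q_1 = I, so (2·p_1 + p_2)·q_1 = 2·I.
Demand: q_1*(p_1,p_2,I) = 2·I/(2·p_1 + p_2), q_2* = I/(2·p_1 + p_2).
Here 2·11.75 + 17.95 = 41.45, giving q_1* = 17.8528 and q_2* = 8.9264.

q_1* = 17.8528, q_2* = 8.9264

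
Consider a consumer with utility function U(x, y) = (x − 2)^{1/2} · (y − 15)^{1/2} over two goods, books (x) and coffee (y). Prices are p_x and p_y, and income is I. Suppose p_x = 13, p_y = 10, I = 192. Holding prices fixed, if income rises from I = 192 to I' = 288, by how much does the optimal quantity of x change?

Δx* = 3.6923

Let x' = x−2, y' = y−15. MRS = y'/x' = p_x/p_y.
After buying the subsistence bundle (2, 15), a share 0.5 of the remaining income goes to x: x* = 2 + 0.5·(I − 2p_x − 15p_y)/p_x.
Discretionary income = 192 − 2·13 − 15·10 = 16; x* = 2 + 0.5·16/13 = 2.6154.
At I' = 288: x* = 6.3077. Change: 6.3077 − 2.6154 = 3.6923.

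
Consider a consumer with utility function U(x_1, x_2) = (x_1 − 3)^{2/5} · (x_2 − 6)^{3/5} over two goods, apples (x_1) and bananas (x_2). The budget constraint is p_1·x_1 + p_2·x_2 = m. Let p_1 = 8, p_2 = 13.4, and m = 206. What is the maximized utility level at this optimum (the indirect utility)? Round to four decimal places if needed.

V = 4.7546

Let x_1' = x_1−3, x_2' = x_2−6. MRS = (2/3)·x_2'/x_1' = p_1/p_2.
After buying the subsistence bundle (3, 6), a share 0.4 of the remaining income goes to x_1: x_1* = 3 + 0.4·(m − 3p_1 − 6p_2)/p_1.
Discretionary income = 206 − 3·8 − 6·13.4 = 101.6; x_1* = 3 + 0.4·101.6/8 = 8.08; x_2* = 6 + 0.6·101.6/13.4 = 10.5493.
Utility at the optimum: U(8.08, 10.5493) = 4.7546.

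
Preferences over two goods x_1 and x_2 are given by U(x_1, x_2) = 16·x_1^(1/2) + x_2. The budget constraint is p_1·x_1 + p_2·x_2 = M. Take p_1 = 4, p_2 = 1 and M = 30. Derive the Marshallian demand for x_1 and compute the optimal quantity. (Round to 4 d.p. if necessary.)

x_1* = 4

Plugging in: x_1* = (8·1/4)² = 4.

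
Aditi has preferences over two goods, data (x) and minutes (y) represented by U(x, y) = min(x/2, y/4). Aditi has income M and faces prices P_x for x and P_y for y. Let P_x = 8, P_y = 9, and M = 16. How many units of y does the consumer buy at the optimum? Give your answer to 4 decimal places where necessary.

With perfect complements, no substitution: consume in ratio x:y = 2:4.
Budget: P_x·x + P_y·2·x = M, so (2·P_x + 4·P_y)·x = 2·M.
Demand: x*(P_x,P_y,M) = 2·M/(2·P_x + 4·P_y), y* = 4·M/(2·P_x + 4·P_y).
Here 2·8 + 4·9 = 52, giving y* = 1.2308.

y* = 1.2308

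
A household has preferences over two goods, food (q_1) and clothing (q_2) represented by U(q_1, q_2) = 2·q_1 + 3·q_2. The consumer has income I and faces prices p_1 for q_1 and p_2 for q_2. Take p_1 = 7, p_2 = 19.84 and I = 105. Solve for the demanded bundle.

q_1* = 15, q_2* = 0

q_1 gives more utility per dollar, so spend all income on q_1: q_1* = I/p_1, q_2* = 0.
Numerically: q_1* = 15, q_2* = 0.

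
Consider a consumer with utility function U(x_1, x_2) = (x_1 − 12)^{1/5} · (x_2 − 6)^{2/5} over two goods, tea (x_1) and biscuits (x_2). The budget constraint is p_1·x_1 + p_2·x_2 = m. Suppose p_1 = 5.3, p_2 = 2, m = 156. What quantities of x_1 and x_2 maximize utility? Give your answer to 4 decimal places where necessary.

Let x_1' = x_1−12, x_2' = x_2−6. MRS = (1/2)·x_2'/x_1' = p_1/p_2.
Substituting into the budget: x_1* = 12 + 1/3·(m − 12·p_1 − 6·p_2)/p_1, and x_2* = 6 + 2/3·(…)/p_2.
Discretionary income = 156 − 12·5.3 − 6·2 = 80.4; x_1* = 12 + 1/3·80.4/5.3 = 17.0566; x_2* = 6 + 2/3·80.4/2 = 32.8.

x_1* = 17.0566, x_2* = 32.8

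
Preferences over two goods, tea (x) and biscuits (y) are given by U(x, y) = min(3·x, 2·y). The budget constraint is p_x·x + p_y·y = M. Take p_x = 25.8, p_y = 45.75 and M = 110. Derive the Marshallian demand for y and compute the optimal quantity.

y* = 1.7474

Here 2·25.8 + 3·45.75 = 188.85, giving y* = 1.7474.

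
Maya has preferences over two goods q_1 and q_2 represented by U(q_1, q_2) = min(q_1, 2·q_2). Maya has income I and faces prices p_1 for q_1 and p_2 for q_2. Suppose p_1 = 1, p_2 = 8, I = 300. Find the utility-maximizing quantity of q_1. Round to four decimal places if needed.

q_1* = 60

Demand: q_1*(p_1,p_2,I) = 2·I/(2·p_1 + p_2), q_2* = I/(2·p_1 + p_2).
Here 2·1 + 8 = 10, giving q_1* = 60.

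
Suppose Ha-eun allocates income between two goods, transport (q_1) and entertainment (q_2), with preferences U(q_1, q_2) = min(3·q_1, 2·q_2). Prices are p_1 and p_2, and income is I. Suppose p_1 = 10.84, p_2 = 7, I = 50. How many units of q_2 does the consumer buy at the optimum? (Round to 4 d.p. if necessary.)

With perfect complements, no substitution: consume in ratio q_1:q_2 = 2:3.
Budget: p_1·q_1 + p_2·(3/2)·q_1 = I, so (2·p_1 + 3·p_2)·q_1 = 2·I.
Demand: q_1*(p_1,p_2,I) = 2·I/(2·p_1 + 3·p_2), q_2* = 3·I/(2·p_1 + 3·p_2).
Here 2·10.84 + 3·7 = 42.68, giving q_2* = 3.5145.

q_2* = 3.5145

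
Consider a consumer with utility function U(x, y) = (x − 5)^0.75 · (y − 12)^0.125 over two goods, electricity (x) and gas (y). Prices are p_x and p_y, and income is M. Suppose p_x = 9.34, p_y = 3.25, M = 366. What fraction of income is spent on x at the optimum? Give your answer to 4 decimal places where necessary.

Discretionary income = 366 − 5·9.34 − 12·3.25 = 280.3; x* = 5 + 6/7·280.3/9.34 = 30.7235; y* = 12 + 1/7·280.3/3.25 = 24.3209.
Expenditure on x: 9.34·30.7235 = 286.9571; share = 0.784.

share on x = 0.784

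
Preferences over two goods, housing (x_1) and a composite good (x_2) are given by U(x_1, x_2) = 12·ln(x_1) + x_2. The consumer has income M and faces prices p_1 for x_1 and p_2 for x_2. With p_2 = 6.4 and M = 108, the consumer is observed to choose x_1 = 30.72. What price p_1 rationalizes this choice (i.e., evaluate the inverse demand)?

p_1 = 2.5

MU_x_1 = 12/x_1, MU_x_2 = 1. Tangency: 12/x_1 = p_1/p_2.
So x_1*(p_1,p_2) = 12·p_2/p_1, independent of income; and x_2* = (M − 12·p_2)/p_2.
Set x_1* = 30.72 in the demand function and solve for p_1: p_1 = 2.5.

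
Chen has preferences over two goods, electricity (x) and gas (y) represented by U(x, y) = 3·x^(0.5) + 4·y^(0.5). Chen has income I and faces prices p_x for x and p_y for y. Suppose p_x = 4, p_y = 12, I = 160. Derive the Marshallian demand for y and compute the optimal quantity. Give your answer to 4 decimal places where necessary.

y* = 4.9612

MRS = MU_x/MU_y = (3/4)·(y/x)^(0.5). Set equal to p_x/p_y.
Solve for the ratio: y/x = [(4/3)·p_x/p_y]^(2).
With the ratio pinned down, the budget gives x* = I/(p_x + p_y·(y/x)) and y* = (y/x)·x*.
Numerically y/x = 0.197531, so x* = 160/(4 + 12·0.197531) = 25.1163 and y* = 0.197531·25.1163 = 4.9612.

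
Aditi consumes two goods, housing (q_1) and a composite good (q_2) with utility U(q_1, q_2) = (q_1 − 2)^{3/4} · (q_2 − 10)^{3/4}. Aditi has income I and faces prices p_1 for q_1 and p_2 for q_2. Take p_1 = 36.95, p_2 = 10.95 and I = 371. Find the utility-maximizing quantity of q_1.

This is Cobb-Douglas in (q_1−2, q_2−10): tangency gives 0.75·p_2·(q_2−10) = 0.75·p_1·(q_1−2).
After buying the subsistence bundle (2, 10), a share 0.5 of the remaining income goes to q_1: q_1* = 2 + 0.5·(I − 2p_1 − 10p_2)/p_1.
Discretionary income = 371 − 2·36.95 − 10·10.95 = 187.6; q_1* = 2 + 0.5·187.6/36.95 = 4.5386.

q_1* = 4.5386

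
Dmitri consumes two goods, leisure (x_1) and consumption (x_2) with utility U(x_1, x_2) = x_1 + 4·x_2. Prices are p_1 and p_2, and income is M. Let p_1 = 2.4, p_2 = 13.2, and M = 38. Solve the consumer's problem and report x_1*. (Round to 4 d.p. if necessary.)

Perfect substitutes: compare marginal utility per dollar. 1/p_1 vs 4/p_2 → 0.4167 vs 0.303.
x_1 gives more utility per dollar, so spend all income on x_1: x_1* = M/p_1, x_2* = 0.
Numerically: x_1* = 15.8333, x_2* = 0.

x_1* = 15.8333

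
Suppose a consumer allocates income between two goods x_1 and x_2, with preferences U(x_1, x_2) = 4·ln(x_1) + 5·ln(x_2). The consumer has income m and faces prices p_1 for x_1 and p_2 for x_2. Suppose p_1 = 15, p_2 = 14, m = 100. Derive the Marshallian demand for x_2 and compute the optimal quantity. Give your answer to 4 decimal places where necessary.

Tangency: MRS = (4/5)·x_2/x_1 = p_1/p_2.
Rearranging, p_2·x_2 = (5/4)·p_1·x_1. Substituting into the budget gives p_1·x_1·(1 + (5/4)) = m.
Demand: x_1*(p_1,p_2,m) = 4/9·m/p_1 and x_2* = 5/9·m/p_2.
At p_1=15, p_2=14, m=100: x_2* = 5/9·100/14 = 3.9683.

x_2* = 3.9683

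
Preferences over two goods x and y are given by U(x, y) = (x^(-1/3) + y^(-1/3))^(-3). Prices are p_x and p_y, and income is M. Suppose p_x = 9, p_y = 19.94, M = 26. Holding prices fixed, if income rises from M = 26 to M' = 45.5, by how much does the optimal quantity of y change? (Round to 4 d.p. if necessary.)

MU_x ∝ x^(-4/3), MU_y ∝ y^(-4/3), so MRS = (y/x)^(4/3) = p_x/p_y.
Solve for the ratio: y/x = [p_x/p_y]^(0.75).
Substitute y = (y/x)·x into the budget: x* = M/(p_x + p_y·(y/x)).
Numerically y/x = 0.550666, so x* = 26/(9 + 19.94·0.550666) = 1.3013 and y* = 0.550666·1.3013 = 0.7166.
At M' = 45.5: y* = 1.254. Change: 1.254 − 0.7166 = 0.5374.

Δy* = 0.5374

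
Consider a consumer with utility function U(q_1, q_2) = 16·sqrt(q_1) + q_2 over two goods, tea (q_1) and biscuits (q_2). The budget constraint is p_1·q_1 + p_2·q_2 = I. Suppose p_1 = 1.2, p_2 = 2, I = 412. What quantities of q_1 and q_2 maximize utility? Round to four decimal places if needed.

q_1* = 177.7778, q_2* = 99.3333

Utility is quasi-linear in q_2; the FOC for q_1 is 8/√q_1 = p_1/p_2.
Thus q_1* = (8·p_2/p_1)² — independent of I — with the rest of income spent on q_2.
Plugging in: q_1* = (8·2/1.2)² = 177.7778, q_2* = 99.3333.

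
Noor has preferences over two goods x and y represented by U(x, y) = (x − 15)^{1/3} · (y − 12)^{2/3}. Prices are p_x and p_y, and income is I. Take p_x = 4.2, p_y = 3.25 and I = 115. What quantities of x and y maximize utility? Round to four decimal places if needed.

x* = 16.0317, y* = 14.6667

MRS = (1/2)·(y−12)/(x−15). Tangency with p_x/p_y gives y−12 = 2·(p_x/p_y)·(x−15).
Substituting into the budget: x* = 15 + 1/3·(I − 15·p_x − 12·p_y)/p_x, and y* = 12 + 2/3·(…)/p_y.
Discretionary income = 115 − 15·4.2 − 12·3.25 = 13; x* = 15 + 1/3·13/4.2 = 16.0317; y* = 12 + 2/3·13/3.25 = 14.6667.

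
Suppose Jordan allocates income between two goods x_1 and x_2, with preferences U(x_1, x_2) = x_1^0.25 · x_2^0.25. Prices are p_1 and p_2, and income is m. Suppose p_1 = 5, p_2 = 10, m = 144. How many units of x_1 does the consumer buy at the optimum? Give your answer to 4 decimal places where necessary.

MU_x_1/MU_x_2 = (0.25·x_2)/(0.25·x_1); tangency sets this equal to p_1/p_2.
Rearranging, p_2·x_2 = p_1·x_1. Substituting into the budget gives p_1·x_1·(1 + 1) = m.
Demand: x_1*(p_1,p_2,m) = 0.5·m/p_1 and x_2* = 0.5·m/p_2.
At p_1=5, p_2=10, m=144: x_1* = 0.5·144/5 = 14.4.

x_1* = 14.4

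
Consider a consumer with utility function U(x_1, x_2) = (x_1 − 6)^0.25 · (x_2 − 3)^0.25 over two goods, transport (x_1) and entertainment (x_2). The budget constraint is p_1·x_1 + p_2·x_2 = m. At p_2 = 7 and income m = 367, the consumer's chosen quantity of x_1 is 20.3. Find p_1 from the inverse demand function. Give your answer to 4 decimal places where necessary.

MRS = (x_2−3)/(x_1−6). Tangency with p_1/p_2 gives x_2−3 = (p_1/p_2)·(x_1−6).
After buying the subsistence bundle (6, 3), a share 0.5 of the remaining income goes to x_1: x_1* = 6 + 0.5·(m − 6p_1 − 3p_2)/p_1.
Set x_1* = 20.3 in the demand function and solve for p_1: p_1 = 10.

p_1 = 10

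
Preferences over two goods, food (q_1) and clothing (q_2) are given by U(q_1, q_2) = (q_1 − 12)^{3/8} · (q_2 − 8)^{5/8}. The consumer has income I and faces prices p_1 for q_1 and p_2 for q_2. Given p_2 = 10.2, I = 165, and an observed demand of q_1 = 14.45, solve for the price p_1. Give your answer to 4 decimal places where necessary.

MRS = (3/5)·(q_2−8)/(q_1−12). Tangency with p_1/p_2 gives q_2−8 = (5/3)·(p_1/p_2)·(q_1−12).
After buying the subsistence bundle (12, 8), a share 0.375 of the remaining income goes to q_1: q_1* = 12 + 0.375·(I − 12p_1 − 8p_2)/p_1.
Set q_1* = 14.45 in the demand function and solve for p_1: p_1 = 4.5.

p_1 = 4.5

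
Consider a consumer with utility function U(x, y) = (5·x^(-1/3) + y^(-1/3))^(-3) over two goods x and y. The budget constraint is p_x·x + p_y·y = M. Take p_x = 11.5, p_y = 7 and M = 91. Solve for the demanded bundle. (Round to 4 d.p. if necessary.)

From the CES first-order condition, 5·(y/x)^(4/3) = p_x/p_y.
Solve for the ratio: y/x = [(1/5)·p_x/p_y]^(0.75).
Substitute y = (y/x)·x into the budget: x* = M/(p_x + p_y·(y/x)).
Numerically y/x = 0.433983, so x* = 91/(11.5 + 7·0.433983) = 6.2595 and y* = 0.433983·6.2595 = 2.7165.

x* = 6.2595, y* = 2.7165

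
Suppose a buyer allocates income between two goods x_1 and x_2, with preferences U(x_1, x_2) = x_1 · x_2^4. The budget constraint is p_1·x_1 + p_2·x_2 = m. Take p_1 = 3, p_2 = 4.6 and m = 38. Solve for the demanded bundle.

x_1* = 2.5333, x_2* = 6.6087

Tangency: MRS = (1/4)·x_2/x_1 = p_1/p_2.
So p_2·x_2 = 4·p_1·x_1; combined with the budget, a share 0.2 of income goes to x_1.
Demand: x_1*(p_1,p_2,m) = 0.2·m/p_1 and x_2* = 0.8·m/p_2.
At p_1=3, p_2=4.6, m=38: x_1* = 0.2·38/3 = 2.5333, x_2* = 6.6087.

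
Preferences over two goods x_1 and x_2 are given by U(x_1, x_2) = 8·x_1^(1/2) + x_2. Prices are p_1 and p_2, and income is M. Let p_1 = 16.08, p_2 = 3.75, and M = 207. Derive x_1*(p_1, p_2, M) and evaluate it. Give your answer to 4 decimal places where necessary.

x_1* = 0.8702

Utility is quasi-linear in x_2; the FOC for x_1 is 4/√x_1 = p_1/p_2.
Solve: √x_1 = 4·p_2/p_1, so x_1*(p_1,p_2) = (4·p_2/p_1)², and x_2* = (M − p_1·x_1*)/p_2.
Plugging in: x_1* = (4·3.75/16.08)² = 0.8702.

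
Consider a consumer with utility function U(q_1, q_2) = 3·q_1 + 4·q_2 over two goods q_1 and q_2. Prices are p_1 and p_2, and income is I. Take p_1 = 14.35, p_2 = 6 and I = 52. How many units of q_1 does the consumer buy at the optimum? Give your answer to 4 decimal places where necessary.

q_1* = 0

Linear utility — the consumer picks whichever good has higher MU/price: 3/14.35 = 0.2091 vs 4/6 = 0.6667.
q_2 gives more utility per dollar, so spend all income on q_2: q_2* = I/p_2, q_1* = 0.
Numerically: q_1* = 0, q_2* = 8.6667.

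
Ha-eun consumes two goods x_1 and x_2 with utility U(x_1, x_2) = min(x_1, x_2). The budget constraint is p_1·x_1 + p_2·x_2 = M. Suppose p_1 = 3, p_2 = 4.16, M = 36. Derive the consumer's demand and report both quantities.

x_1* = 5.0279, x_2* = 5.0279

Demand: x_1*(p_1,p_2,M) = M/(p_1 + p_2), x_2* = M/(p_1 + p_2).
Here 3 + 4.16 = 7.16, giving x_1* = 5.0279 and x_2* = 5.0279.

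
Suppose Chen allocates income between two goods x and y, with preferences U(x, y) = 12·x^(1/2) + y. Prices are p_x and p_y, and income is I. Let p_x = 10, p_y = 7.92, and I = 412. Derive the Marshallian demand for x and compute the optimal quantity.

Set MRS = p_x/p_y: 6·x^(−1/2) = p_x/p_y.
Thus x* = (6·p_y/p_x)² — independent of I — with the rest of income spent on y.
Plugging in: x* = (6·7.92/10)² = 22.5815.

x* = 22.5815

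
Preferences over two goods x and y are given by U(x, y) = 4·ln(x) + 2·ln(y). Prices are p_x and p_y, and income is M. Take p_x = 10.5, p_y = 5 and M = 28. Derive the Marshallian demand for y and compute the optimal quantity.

MU_x/MU_y = (4·y)/(2·x); tangency sets this equal to p_x/p_y.
So 4·p_y·y = 2·p_x·x; combined with the budget, a share 2/3 of income goes to x.
Demand: x*(p_x,p_y,M) = 2/3·M/p_x and y* = 1/3·M/p_y.
At p_x=10.5, p_y=5, M=28: y* = 1/3·28/5 = 1.8667.

y* = 1.8667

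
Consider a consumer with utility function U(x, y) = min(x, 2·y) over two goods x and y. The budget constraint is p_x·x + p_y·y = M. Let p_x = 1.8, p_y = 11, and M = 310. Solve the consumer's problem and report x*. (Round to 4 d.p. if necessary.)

x* = 42.4658

Demand: x*(p_x,p_y,M) = 2·M/(2·p_x + p_y), y* = M/(2·p_x + p_y).
Here 2·1.8 + 11 = 14.6, giving x* = 42.4658.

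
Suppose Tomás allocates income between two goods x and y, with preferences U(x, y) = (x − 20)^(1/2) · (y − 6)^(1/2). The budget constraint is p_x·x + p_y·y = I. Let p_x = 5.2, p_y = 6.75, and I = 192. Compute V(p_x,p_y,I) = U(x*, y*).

V = 4.0088

This is Cobb-Douglas in (x−20, y−6): tangency gives 0.5·p_y·(y−6) = 0.5·p_x·(x−20).
After buying the subsistence bundle (20, 6), a share 0.5 of the remaining income goes to x: x* = 20 + 0.5·(I − 20p_x − 6p_y)/p_x.
Discretionary income = 192 − 20·5.2 − 6·6.75 = 47.5; x* = 20 + 0.5·47.5/5.2 = 24.5673; y* = 6 + 0.5·47.5/6.75 = 9.5185.
Utility at the optimum: U(24.5673, 9.5185) = 4.0088.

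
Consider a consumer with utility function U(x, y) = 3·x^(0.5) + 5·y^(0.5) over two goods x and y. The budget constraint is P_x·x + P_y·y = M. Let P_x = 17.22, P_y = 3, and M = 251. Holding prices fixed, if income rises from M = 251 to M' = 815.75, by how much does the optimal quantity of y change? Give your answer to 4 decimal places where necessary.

Δy* = 177.1402

MU_x ∝ 3·x^(-0.5), MU_y ∝ 5·y^(-0.5), so MRS = (3/5)·(y/x)^(0.5) = P_x/P_y.
Hence y/x = ((5/3)·P_x/P_y)^(1/(0.5)), i.e. raised to the 2 power.
Substitute y = (y/x)·x into the budget: x* = M/(P_x + P_y·(y/x)).
Numerically y/x = 91.521111, so x* = 251/(17.22 + 3·91.521111) = 0.8602 and y* = 91.521111·0.8602 = 78.729.
At M' = 815.75: y* = 255.8691. Change: 255.8691 − 78.729 = 177.1402.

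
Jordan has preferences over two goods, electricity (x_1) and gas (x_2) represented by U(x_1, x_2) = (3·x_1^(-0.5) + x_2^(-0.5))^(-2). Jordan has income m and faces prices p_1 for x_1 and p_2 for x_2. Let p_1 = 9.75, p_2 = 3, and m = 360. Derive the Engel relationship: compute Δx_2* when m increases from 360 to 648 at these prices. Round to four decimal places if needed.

Δx_2* = 23.523

MU_x_1 ∝ 3·x_1^(-1.5), MU_x_2 ∝ x_2^(-1.5), so MRS = 3·(x_2/x_1)^(1.5) = p_1/p_2.
Solve for the ratio: x_2/x_1 = [(1/3)·p_1/p_2]^(2/3).
With the ratio pinned down, the budget gives x_1* = m/(p_1 + p_2·(x_2/x_1)) and x_2* = (x_2/x_1)·x_1*.
Numerically x_2/x_1 = 1.054811, so x_1* = 360/(9.75 + 3·1.054811) = 27.8758 and x_2* = 1.054811·27.8758 = 29.4037.
At m' = 648: x_2* = 52.9266. Change: 52.9266 − 29.4037 = 23.523.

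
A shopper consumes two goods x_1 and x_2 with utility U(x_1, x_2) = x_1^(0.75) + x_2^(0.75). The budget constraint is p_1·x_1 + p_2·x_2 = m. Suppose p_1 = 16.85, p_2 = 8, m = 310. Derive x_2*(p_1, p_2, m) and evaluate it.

x_2* = 35.0038

MRS = MU_x_1/MU_x_2 = (x_2/x_1)^(0.25). Set equal to p_1/p_2.
Hence x_2/x_1 = (p_1/p_2)^(1/(0.25)), i.e. raised to the 4 power.
Substitute x_2 = (x_2/x_1)·x_1 into the budget: x_1* = m/(p_1 + p_2·(x_2/x_1)).
Numerically x_2/x_1 = 19.680661, so x_1* = 310/(16.85 + 8·19.680661) = 1.7786 and x_2* = 19.680661·1.7786 = 35.0038.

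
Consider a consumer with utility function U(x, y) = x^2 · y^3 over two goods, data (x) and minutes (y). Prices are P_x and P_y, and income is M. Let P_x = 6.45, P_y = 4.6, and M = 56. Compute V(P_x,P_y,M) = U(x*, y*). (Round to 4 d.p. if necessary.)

Demand: x*(P_x,P_y,M) = 0.4·M/P_x and y* = 0.6·M/P_y.
At P_x=6.45, P_y=4.6, M=56: x* = 0.4·56/6.45 = 3.4729, y* = 7.3043.
Utility at the optimum: U(3.4729, 7.3043) = 4700.2499.

V = 4700.2499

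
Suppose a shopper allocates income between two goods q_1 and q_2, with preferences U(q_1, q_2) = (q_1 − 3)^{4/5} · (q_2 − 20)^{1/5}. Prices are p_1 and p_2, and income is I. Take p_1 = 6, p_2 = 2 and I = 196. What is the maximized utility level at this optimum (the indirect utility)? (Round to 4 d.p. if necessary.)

V = 17.3712

After buying the subsistence bundle (3, 20), a share 0.8 of the remaining income goes to q_1: q_1* = 3 + 0.8·(I − 3p_1 − 20p_2)/p_1.
Discretionary income = 196 − 3·6 − 20·2 = 138; q_1* = 3 + 0.8·138/6 = 21.4; q_2* = 20 + 0.2·138/2 = 33.8.
Utility at the optimum: U(21.4, 33.8) = 17.3712.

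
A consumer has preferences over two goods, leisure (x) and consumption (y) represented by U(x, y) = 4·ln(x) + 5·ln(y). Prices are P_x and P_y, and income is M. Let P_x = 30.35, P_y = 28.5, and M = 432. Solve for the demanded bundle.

The MRS is (4/5)·y/x. Set MRS = P_x/P_y.
So 4·P_y·y = 5·P_x·x; combined with the budget, a share 4/9 of income goes to x.
Demand: x*(P_x,P_y,M) = 4/9·M/P_x and y* = 5/9·M/P_y.
At P_x=30.35, P_y=28.5, M=432: x* = 4/9·432/30.35 = 6.3262, y* = 8.4211.

x* = 6.3262, y* = 8.4211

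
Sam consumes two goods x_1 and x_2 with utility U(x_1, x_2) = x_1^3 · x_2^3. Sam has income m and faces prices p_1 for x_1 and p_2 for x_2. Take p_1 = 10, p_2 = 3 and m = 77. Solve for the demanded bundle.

x_1* = 3.85, x_2* = 12.8333

Demand: x_1*(p_1,p_2,m) = 0.5·m/p_1 and x_2* = 0.5·m/p_2.
At p_1=10, p_2=3, m=77: x_1* = 0.5·77/10 = 3.85, x_2* = 12.8333.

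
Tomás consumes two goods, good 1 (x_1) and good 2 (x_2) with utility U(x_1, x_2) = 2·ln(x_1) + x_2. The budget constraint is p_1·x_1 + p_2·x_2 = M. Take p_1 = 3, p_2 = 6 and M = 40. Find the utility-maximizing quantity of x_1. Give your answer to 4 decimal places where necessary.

x_1* = 4

So x_1*(p_1,p_2) = 2·p_2/p_1, independent of income; and x_2* = (M − 2·p_2)/p_2.
At the given prices: x_1* = 2·6/3 = 4.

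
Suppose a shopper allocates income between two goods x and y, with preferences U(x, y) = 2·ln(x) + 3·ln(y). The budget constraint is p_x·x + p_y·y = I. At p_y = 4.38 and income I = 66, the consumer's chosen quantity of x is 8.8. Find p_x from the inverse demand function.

p_x = 3

MU_x/MU_y = (2·y)/(3·x); tangency sets this equal to p_x/p_y.
So 2·p_y·y = 3·p_x·x; combined with the budget, a share 0.4 of income goes to x.
Demand: x*(p_x,p_y,I) = 0.4·I/p_x and y* = 0.6·I/p_y.
Set x* = 8.8 in the demand function and solve for p_x: p_x = 3.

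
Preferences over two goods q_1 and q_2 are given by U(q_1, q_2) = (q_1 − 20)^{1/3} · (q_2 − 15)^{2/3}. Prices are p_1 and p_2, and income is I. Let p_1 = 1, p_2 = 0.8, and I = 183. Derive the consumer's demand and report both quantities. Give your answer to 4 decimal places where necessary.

Discretionary income = 183 − 20·1 − 15·0.8 = 151; q_1* = 20 + 1/3·151/1 = 70.3333; q_2* = 15 + 2/3·151/0.8 = 140.8333.

q_1* = 70.3333, q_2* = 140.8333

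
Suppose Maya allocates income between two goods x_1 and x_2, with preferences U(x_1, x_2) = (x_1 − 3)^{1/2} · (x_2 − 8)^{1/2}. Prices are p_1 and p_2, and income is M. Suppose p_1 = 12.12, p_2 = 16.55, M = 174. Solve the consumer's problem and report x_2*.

x_2* = 8.1583

Discretionary income = 174 − 3·12.12 − 8·16.55 = 5.24; x_2* = 8 + 0.5·5.24/16.55 = 8.1583.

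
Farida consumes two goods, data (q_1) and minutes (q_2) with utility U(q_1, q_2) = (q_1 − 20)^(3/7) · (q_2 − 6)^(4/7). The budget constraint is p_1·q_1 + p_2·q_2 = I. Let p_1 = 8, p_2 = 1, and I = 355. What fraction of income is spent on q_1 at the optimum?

share on q_1 = 0.6789

Let q_1' = q_1−20, q_2' = q_2−6. MRS = (3/4)·q_2'/q_1' = p_1/p_2.
After buying the subsistence bundle (20, 6), a share 3/7 of the remaining income goes to q_1: q_1* = 20 + 3/7·(I − 20p_1 − 6p_2)/p_1.
Discretionary income = 355 − 20·8 − 6·1 = 189; q_1* = 20 + 3/7·189/8 = 30.125; q_2* = 6 + 4/7·189/1 = 114.
Expenditure on q_1: 8·30.125 = 241; share = 0.6789.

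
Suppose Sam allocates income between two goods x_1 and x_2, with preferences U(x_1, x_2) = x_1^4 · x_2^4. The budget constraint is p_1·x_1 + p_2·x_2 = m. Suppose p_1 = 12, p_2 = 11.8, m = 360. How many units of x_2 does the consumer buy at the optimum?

Demand: x_1*(p_1,p_2,m) = 0.5·m/p_1 and x_2* = 0.5·m/p_2.
At p_1=12, p_2=11.8, m=360: x_2* = 0.5·360/11.8 = 15.2542.

x_2* = 15.2542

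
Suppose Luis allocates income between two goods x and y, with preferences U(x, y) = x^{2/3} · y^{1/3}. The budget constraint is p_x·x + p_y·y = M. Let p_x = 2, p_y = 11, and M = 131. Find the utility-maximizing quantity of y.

Tangency: MRS = 2·y/x = p_x/p_y.
Rearranging, p_y·y = (1/2)·p_x·x. Substituting into the budget gives p_x·x·(1 + (1/2)) = M.
Demand: x*(p_x,p_y,M) = 2/3·M/p_x and y* = 1/3·M/p_y.
At p_x=2, p_y=11, M=131: y* = 1/3·131/11 = 3.9697.

y* = 3.9697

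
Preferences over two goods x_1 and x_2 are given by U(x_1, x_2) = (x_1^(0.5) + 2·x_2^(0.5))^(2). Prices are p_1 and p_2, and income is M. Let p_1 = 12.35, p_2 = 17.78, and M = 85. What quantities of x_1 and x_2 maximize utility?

From the CES first-order condition, (1/2)·(x_2/x_1)^(0.5) = p_1/p_2.
Solve for the ratio: x_2/x_1 = [2·p_1/p_2]^(2).
Substitute x_2 = (x_2/x_1)·x_1 into the budget: x_1* = M/(p_1 + p_2·(x_2/x_1)).
Numerically x_2/x_1 = 1.92988, so x_1* = 85/(12.35 + 17.78·1.92988) = 1.8216 and x_2* = 1.92988·1.8216 = 3.5154.

x_1* = 1.8216, x_2* = 3.5154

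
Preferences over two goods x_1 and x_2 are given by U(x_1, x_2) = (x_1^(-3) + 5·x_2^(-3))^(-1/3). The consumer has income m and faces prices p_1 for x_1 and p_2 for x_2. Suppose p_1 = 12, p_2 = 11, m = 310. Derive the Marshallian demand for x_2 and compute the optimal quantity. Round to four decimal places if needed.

x_2* = 16.4437

MU_x_1 ∝ x_1^(-4), MU_x_2 ∝ 5·x_2^(-4), so MRS = (1/5)·(x_2/x_1)^(4) = p_1/p_2.
Solve for the ratio: x_2/x_1 = [5·p_1/p_2]^(0.25).
With the ratio pinned down, the budget gives x_1* = m/(p_1 + p_2·(x_2/x_1)) and x_2* = (x_2/x_1)·x_1*.
Numerically x_2/x_1 = 1.528233, so x_1* = 310/(12 + 11·1.528233) = 10.7599 and x_2* = 1.528233·10.7599 = 16.4437.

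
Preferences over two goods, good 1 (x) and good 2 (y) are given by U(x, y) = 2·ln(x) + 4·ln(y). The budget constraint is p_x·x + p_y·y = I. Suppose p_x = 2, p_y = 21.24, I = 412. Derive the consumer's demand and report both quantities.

Demand: x*(p_x,p_y,I) = 1/3·I/p_x and y* = 2/3·I/p_y.
At p_x=2, p_y=21.24, I=412: x* = 1/3·412/2 = 68.6667, y* = 12.9316.

x* = 68.6667, y* = 12.9316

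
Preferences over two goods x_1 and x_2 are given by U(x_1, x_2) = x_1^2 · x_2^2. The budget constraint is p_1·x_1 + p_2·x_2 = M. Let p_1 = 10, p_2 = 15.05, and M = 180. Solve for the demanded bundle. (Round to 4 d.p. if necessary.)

Tangency: MRS = x_2/x_1 = p_1/p_2.
Rearranging, p_2·x_2 = p_1·x_1. Substituting into the budget gives p_1·x_1·(1 + 1) = M.
Demand: x_1*(p_1,p_2,M) = 0.5·M/p_1 and x_2* = 0.5·M/p_2.
At p_1=10, p_2=15.05, M=180: x_1* = 0.5·180/10 = 9, x_2* = 5.9801.

x_1* = 9, x_2* = 5.9801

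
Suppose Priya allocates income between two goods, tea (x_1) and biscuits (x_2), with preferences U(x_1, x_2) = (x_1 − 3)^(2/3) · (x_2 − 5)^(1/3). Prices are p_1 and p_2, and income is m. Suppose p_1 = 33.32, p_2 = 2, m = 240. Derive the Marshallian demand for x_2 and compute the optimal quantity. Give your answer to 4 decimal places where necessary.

x_2* = 26.6733

MRS = 2·(x_2−5)/(x_1−3). Tangency with p_1/p_2 gives x_2−5 = (1/2)·(p_1/p_2)·(x_1−3).
After buying the subsistence bundle (3, 5), a share 2/3 of the remaining income goes to x_1: x_1* = 3 + 2/3·(m − 3p_1 − 5p_2)/p_1.
Discretionary income = 240 − 3·33.32 − 5·2 = 130.04; x_2* = 5 + 1/3·130.04/2 = 26.6733.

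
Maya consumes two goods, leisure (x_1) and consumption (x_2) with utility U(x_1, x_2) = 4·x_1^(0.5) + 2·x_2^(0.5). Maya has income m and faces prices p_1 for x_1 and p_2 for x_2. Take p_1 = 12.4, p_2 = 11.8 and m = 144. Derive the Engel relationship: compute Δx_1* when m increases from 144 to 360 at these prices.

Δx_1* = 13.7952

MU_x_1 ∝ 4·x_1^(-0.5), MU_x_2 ∝ 2·x_2^(-0.5), so MRS = 2·(x_2/x_1)^(0.5) = p_1/p_2.
Hence x_2/x_1 = ((1/2)·p_1/p_2)^(1/(0.5)), i.e. raised to the 2 power.
With the ratio pinned down, the budget gives x_1* = m/(p_1 + p_2·(x_2/x_1)) and x_2* = (x_2/x_1)·x_1*.
Numerically x_2/x_1 = 0.27607, so x_1* = 144/(12.4 + 11.8·0.27607) = 9.1968.
At m' = 360: x_1* = 22.992. Change: 22.992 − 9.1968 = 13.7952.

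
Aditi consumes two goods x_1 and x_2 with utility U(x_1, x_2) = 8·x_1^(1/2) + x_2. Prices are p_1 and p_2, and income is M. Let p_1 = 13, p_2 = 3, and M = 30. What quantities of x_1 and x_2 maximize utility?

x_1* = 0.8521, x_2* = 6.3077

MU_x_1 = 4/√x_1, MU_x_2 = 1. Tangency: 4/√x_1 = p_1/p_2.
Solve: √x_1 = 4·p_2/p_1, so x_1*(p_1,p_2) = (4·p_2/p_1)², and x_2* = (M − p_1·x_1*)/p_2.
Plugging in: x_1* = (4·3/13)² = 0.8521, x_2* = 6.3077.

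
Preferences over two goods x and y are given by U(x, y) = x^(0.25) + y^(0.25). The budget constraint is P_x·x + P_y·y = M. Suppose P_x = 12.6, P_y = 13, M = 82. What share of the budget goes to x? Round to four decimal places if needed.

From the CES first-order condition, (y/x)^(0.75) = P_x/P_y.
Solve for the ratio: y/x = [P_x/P_y]^(4/3).
With the ratio pinned down, the budget gives x* = M/(P_x + P_y·(y/x)) and y* = (y/x)·x*.
Numerically y/x = 0.959186, so x* = 82/(12.6 + 13·0.959186) = 3.2709 and y* = 0.959186·3.2709 = 3.1374.
Expenditure on x: 12.6·3.2709 = 41.2136; share = 0.5026.

share on x = 0.5026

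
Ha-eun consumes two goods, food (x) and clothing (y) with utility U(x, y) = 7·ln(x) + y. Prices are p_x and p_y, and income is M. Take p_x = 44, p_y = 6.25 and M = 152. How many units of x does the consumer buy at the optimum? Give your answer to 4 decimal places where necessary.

Set MRS = p_x/p_y: (7/x)/1 = p_x/p_y.
So x*(p_x,p_y) = 7·p_y/p_x, independent of income; and y* = (M − 7·p_y)/p_y.
At the given prices: x* = 7·6.25/44 = 0.9943.

x* = 0.9943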